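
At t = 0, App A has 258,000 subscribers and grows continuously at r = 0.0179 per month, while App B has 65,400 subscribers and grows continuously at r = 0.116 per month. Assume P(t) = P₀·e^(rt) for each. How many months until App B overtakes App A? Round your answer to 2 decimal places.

t ≈ 13.99 months

258000·e^(0.0179t) = 65400·e^(0.116t)
258000/65400 = e^((0.116 − 0.0179)t) → ln(3.94495) = 0.0981·t
t = 1.37244 / 0.0981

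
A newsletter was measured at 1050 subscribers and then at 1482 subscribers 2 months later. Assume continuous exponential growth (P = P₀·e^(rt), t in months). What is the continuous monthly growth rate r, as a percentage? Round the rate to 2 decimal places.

1482 = 1050 · e^(r·2)
e^(2r) = 1482/1050 = 1.41143
r = ln(1.41143) / 2 = 0.3446 / 2

r ≈ 17.23% per month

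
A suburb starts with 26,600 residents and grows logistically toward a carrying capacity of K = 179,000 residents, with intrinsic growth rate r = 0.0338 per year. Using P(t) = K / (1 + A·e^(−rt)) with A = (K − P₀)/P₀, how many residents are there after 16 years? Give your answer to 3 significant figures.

A = (179000 − 26600)/26600 = 5.72932
P(16) = 179000 / (1 + 5.72932·e^(−0.0338·16)) = 179000 / (1 + 5.72932·0.582282)
= 179000 / 4.33608 ≈ 41281.5

≈ 41,300 residents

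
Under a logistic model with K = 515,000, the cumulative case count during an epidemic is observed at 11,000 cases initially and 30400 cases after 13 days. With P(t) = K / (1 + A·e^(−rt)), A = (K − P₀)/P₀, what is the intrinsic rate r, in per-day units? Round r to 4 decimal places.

r ≈ 0.0812 per day

A = (515000 − 11000)/11000 = 45.81818
30400 = 515000/(1 + 45.81818·e^(−r·13)) → e^(−13r) = (16.94079 − 1)/45.81818 = 0.347914
r = −ln(0.347914)/13 = 1.0558/13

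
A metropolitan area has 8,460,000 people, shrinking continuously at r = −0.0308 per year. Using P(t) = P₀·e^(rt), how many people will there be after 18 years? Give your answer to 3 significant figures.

P(18) = 8460000 · e^(-0.0308·18) = 8460000 · e^(-0.5544)
= 8460000 · 0.57442 ≈ 4859566.19

≈ 4,860,000 people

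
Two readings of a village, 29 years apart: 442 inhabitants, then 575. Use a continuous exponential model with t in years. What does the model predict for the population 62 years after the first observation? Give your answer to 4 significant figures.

r = ln(575/442) / 29 ≈ 0.009071 per year
P(62) = 442 · e^(0.009071·62) = 442 · 1.75489 ≈ 775.66

≈ 775.7 inhabitants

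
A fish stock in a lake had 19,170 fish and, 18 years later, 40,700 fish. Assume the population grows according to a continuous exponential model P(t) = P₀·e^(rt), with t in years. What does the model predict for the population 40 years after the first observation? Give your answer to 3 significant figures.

≈ 102,000 fish

r = ln(40700/19170) / 18 ≈ 0.041827 per year
P(40) = 19170 · e^(0.041827·40) = 19170 · 5.3285 ≈ 102147.38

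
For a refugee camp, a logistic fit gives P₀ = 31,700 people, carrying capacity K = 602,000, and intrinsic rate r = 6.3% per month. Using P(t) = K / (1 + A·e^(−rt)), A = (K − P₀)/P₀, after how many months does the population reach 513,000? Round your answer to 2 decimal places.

A = (602000 − 31700)/31700 = 17.99054
513000 = 602000/(1 + 17.99054·e^(−0.063t)) → 1 + 17.99054·e^(−0.063t) = 1.17349
e^(−0.063t) = 0.009643 → t = ln(103.69826)/0.063 = 4.64149/0.063

t ≈ 73.67 months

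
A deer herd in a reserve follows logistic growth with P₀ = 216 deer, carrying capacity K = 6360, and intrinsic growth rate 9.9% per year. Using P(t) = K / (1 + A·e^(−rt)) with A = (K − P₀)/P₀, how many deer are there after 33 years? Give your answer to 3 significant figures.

≈ 3,050 deer

A = (6360 − 216)/216 = 28.44444
P(33) = 6360 / (1 + 28.44444·e^(−0.099·33)) = 6360 / (1 + 28.44444·0.038121)
= 6360 / 2.08432 ≈ 3051.36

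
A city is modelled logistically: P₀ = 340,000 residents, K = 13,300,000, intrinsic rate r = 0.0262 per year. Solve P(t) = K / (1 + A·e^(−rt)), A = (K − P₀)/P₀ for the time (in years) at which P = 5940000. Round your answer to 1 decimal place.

t ≈ 130.8 years

A = (13300000 − 340000)/340000 = 38.11765
5940000 = 13300000/(1 + 38.11765·e^(−0.0262t)) → 1 + 38.11765·e^(−0.0262t) = 2.23906
e^(−0.0262t) = 0.032506 → t = ln(30.76343)/0.0262 = 3.42633/0.0262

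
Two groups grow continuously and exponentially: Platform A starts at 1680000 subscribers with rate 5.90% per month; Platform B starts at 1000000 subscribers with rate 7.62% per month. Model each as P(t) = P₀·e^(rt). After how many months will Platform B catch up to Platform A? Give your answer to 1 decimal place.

t ≈ 30.2 months

1680000·e^(0.059t) = 1000000·e^(0.0762t)
1680000/1000000 = e^((0.0762 − 0.059)t) → ln(1.68) = 0.0172·t
t = 0.51879 / 0.0172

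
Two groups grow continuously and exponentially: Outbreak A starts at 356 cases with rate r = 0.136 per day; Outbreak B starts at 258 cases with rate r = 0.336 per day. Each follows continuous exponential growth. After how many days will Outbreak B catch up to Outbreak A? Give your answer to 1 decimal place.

356·e^(0.136t) = 258·e^(0.336t)
356/258 = e^((0.336 − 0.136)t) → ln(1.37984) = 0.2·t
t = 0.32197 / 0.2

t ≈ 1.6 days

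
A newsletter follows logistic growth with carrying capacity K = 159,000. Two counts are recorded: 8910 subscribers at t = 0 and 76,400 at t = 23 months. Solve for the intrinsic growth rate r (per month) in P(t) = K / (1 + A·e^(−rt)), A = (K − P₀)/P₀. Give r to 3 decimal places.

r ≈ 0.119 per month

A = (159000 − 8910)/8910 = 16.84512
76400 = 159000/(1 + 16.84512·e^(−r·23)) → e^(−23r) = (2.08115 − 1)/16.84512 = 0.064182
r = −ln(0.064182)/23 = 2.74603/23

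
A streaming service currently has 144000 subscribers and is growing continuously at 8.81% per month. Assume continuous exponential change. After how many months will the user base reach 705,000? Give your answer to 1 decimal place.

705000 = 144000 · e^(0.0881·t)
t = ln(705000/144000) / 0.0881 = ln(4.89583) / 0.0881 = 1.58838 / 0.0881

t ≈ 18.0 months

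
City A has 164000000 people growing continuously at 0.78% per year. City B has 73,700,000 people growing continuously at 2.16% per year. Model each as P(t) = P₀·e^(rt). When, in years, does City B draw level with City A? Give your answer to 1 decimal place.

t ≈ 58.0 years

164000000·e^(0.0078t) = 73700000·e^(0.0216t)
164000000/73700000 = e^((0.0216 − 0.0078)t) → ln(2.22524) = 0.0138·t
t = 0.79986 / 0.0138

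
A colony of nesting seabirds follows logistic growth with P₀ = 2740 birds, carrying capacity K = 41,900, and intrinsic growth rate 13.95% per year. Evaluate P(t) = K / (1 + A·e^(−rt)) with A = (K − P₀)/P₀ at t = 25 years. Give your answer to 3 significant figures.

A = (41900 − 2740)/2740 = 14.29197
P(25) = 41900 / (1 + 14.29197·e^(−0.1395·25)) = 41900 / (1 + 14.29197·0.030577)
= 41900 / 1.43701 ≈ 29157.79

≈ 29,200 birds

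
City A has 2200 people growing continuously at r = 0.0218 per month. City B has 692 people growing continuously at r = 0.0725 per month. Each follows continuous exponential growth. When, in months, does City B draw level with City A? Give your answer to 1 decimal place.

t ≈ 22.8 months

2200·e^(0.0218t) = 692·e^(0.0725t)
2200/692 = e^((0.0725 − 0.0218)t) → ln(3.17919) = 0.0507·t
t = 1.15663 / 0.0507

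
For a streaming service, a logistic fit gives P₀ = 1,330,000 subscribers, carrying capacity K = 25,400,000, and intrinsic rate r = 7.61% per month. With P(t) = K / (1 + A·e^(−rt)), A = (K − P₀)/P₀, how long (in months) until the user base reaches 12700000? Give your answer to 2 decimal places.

A = (25400000 − 1330000)/1330000 = 18.09774
12700000 = 25400000/(1 + 18.09774·e^(−0.0761t)) → 1 + 18.09774·e^(−0.0761t) = 2
e^(−0.0761t) = 0.055256 → t = ln(18.09774)/0.0761 = 2.89579/0.0761

t ≈ 38.05 months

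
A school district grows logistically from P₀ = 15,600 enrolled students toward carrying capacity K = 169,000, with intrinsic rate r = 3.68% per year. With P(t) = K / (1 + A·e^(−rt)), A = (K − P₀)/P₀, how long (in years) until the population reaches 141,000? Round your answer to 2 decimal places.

A = (169000 − 15600)/15600 = 9.83333
141000 = 169000/(1 + 9.83333·e^(−0.0368t)) → 1 + 9.83333·e^(−0.0368t) = 1.19858
e^(−0.0368t) = 0.020195 → t = ln(49.51786)/0.0368 = 3.90233/0.0368

t ≈ 106.04 years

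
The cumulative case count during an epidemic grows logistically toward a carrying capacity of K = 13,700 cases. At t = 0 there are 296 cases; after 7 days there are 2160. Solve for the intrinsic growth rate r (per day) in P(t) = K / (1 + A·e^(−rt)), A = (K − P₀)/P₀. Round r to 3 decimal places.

A = (13700 − 296)/296 = 45.28378
2160 = 13700/(1 + 45.28378·e^(−r·7)) → e^(−7r) = (6.34259 − 1)/45.28378 = 0.11798
r = −ln(0.11798)/7 = 2.13724/7

r ≈ 0.305 per day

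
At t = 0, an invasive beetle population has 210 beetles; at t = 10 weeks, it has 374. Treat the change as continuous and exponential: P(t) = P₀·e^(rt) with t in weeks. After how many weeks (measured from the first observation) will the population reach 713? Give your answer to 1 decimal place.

r = ln(374/210) / 10 ≈ 0.057715 per week
t = ln(713/210) / r = 1.22237 / 0.057715 ≈ 21.18

t ≈ 21.2 weeks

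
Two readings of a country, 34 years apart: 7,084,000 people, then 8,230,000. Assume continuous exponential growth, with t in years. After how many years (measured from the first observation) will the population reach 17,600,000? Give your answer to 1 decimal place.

r = ln(8230000/7084000) / 34 ≈ 0.00441 per year
t = ln(17600000/7084000) / r = 0.91006 / 0.00441 ≈ 206.353

t ≈ 206.4 years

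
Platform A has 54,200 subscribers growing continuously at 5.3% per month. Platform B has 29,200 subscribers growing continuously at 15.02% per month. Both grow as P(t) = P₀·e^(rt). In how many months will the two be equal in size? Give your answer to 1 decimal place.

54200·e^(0.053t) = 29200·e^(0.1502t)
54200/29200 = e^((0.1502 − 0.053)t) → ln(1.85616) = 0.0972·t
t = 0.61851 / 0.0972

t ≈ 6.4 months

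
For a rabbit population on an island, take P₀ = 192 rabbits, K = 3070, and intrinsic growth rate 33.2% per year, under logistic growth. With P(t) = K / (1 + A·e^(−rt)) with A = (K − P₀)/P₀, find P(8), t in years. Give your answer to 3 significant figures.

≈ 1,500 rabbits

A = (3070 − 192)/192 = 14.98958
P(8) = 3070 / (1 + 14.98958·e^(−0.332·8)) = 3070 / (1 + 14.98958·0.070229)
= 3070 / 2.0527 ≈ 1495.59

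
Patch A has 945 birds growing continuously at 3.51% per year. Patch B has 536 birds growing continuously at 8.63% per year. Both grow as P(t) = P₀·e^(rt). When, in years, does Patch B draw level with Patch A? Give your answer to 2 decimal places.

t ≈ 11.08 years

945·e^(0.0351t) = 536·e^(0.0863t)
945/536 = e^((0.0863 − 0.0351)t) → ln(1.76306) = 0.0512·t
t = 0.56705 / 0.0512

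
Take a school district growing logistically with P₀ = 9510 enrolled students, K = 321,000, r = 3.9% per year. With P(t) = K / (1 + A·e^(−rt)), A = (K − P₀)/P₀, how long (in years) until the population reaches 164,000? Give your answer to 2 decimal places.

t ≈ 90.58 years

A = (321000 − 9510)/9510 = 32.75394
164000 = 321000/(1 + 32.75394·e^(−0.039t)) → 1 + 32.75394·e^(−0.039t) = 1.95732
e^(−0.039t) = 0.029228 → t = ln(34.21431)/0.039 = 3.53264/0.039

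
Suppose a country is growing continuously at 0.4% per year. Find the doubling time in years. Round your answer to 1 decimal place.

doubling time ≈ 173.3 years

doubling time = ln(2) / |r| = 0.69315 / 0.004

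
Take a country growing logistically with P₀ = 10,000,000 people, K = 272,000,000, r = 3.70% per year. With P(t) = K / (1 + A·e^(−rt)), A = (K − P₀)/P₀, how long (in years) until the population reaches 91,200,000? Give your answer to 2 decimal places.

A = (272000000 − 10000000)/10000000 = 26.2
91200000 = 272000000/(1 + 26.2·e^(−0.037t)) → 1 + 26.2·e^(−0.037t) = 2.98246
e^(−0.037t) = 0.075666 → t = ln(13.21593)/0.037 = 2.58142/0.037

t ≈ 69.77 years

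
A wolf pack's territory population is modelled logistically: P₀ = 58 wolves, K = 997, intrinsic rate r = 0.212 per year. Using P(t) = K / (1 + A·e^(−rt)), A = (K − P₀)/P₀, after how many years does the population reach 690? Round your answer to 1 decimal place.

t ≈ 17.0 years

A = (997 − 58)/58 = 16.18966
690 = 997/(1 + 16.18966·e^(−0.212t)) → 1 + 16.18966·e^(−0.212t) = 1.44493
e^(−0.212t) = 0.027482 → t = ln(36.38717)/0.212 = 3.59422/0.212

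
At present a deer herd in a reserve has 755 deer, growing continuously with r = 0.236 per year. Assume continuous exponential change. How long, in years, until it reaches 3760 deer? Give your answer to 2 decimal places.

t ≈ 6.80 years

3760 = 755 · e^(0.236·t)
t = ln(3760/755) / 0.236 = ln(4.98013) / 0.236 = 1.60546 / 0.236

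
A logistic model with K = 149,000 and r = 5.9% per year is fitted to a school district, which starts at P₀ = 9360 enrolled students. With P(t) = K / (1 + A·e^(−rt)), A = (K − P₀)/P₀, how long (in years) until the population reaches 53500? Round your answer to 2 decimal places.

t ≈ 35.99 years

A = (149000 − 9360)/9360 = 14.9188
53500 = 149000/(1 + 14.9188·e^(−0.059t)) → 1 + 14.9188·e^(−0.059t) = 2.78505
e^(−0.059t) = 0.119651 → t = ln(8.35765)/0.059 = 2.12318/0.059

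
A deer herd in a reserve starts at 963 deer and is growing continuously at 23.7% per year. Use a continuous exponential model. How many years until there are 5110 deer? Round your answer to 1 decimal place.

t ≈ 7.0 years

5110 = 963 · e^(0.237·t)
t = ln(5110/963) / 0.237 = ln(5.30633) / 0.237 = 1.6689 / 0.237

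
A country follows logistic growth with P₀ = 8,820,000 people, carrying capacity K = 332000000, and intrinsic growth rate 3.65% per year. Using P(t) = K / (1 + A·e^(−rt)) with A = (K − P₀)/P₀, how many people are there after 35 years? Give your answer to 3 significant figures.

≈ 29,600,000 people

A = (332000000 − 8820000)/8820000 = 36.64172
P(35) = 332000000 / (1 + 36.64172·e^(−0.0365·35)) = 332000000 / (1 + 36.64172·0.278733)
= 332000000 / 11.21327 ≈ 29607784.81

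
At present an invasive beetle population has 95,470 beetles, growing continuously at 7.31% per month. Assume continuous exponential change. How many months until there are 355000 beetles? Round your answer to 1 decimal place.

t ≈ 18.0 months

355000 = 95470 · e^(0.0731·t)
t = ln(355000/95470) / 0.0731 = ln(3.71845) / 0.0731 = 1.31331 / 0.0731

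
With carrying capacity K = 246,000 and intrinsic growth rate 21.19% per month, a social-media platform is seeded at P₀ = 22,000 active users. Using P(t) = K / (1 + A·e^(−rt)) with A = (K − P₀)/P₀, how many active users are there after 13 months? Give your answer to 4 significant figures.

A = (246000 − 22000)/22000 = 10.18182
P(13) = 246000 / (1 + 10.18182·e^(−0.2119·13)) = 246000 / (1 + 10.18182·0.063628)
= 246000 / 1.64785 ≈ 149285.45

≈ 149,300 active users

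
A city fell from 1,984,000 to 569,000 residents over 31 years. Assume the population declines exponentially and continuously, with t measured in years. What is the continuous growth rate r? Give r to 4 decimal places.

r ≈ -0.0403 per year

569000 = 1984000 · e^(r·31)
e^(31r) = 569000/1984000 = 0.28679
r = ln(0.28679) / 31 = -1.24899 / 31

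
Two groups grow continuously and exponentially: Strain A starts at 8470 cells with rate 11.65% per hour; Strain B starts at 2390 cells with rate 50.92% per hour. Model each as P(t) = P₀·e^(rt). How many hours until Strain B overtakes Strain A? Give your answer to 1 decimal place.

8470·e^(0.1165t) = 2390·e^(0.5092t)
8470/2390 = e^((0.5092 − 0.1165)t) → ln(3.54393) = 0.3927·t
t = 1.26524 / 0.3927

t ≈ 3.2 hours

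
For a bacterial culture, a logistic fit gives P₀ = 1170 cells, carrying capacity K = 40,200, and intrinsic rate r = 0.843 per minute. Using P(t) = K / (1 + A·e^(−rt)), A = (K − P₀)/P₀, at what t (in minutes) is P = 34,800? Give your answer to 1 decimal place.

A = (40200 − 1170)/1170 = 33.35897
34800 = 40200/(1 + 33.35897·e^(−0.843t)) → 1 + 33.35897·e^(−0.843t) = 1.15517
e^(−0.843t) = 0.004652 → t = ln(214.98006)/0.843 = 5.37055/0.843

t ≈ 6.4 minutes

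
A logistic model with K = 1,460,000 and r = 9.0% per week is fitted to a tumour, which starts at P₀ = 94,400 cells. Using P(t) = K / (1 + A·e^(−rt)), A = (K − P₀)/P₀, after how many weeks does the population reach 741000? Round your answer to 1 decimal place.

t ≈ 30.0 weeks

A = (1460000 − 94400)/94400 = 14.4661
741000 = 1460000/(1 + 14.4661·e^(−0.09t)) → 1 + 14.4661·e^(−0.09t) = 1.97031
e^(−0.09t) = 0.067075 → t = ln(14.90874)/0.09 = 2.70195/0.09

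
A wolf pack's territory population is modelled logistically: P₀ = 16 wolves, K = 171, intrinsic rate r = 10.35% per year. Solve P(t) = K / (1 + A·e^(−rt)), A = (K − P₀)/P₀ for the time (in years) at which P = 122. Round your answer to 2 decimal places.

t ≈ 30.75 years

A = (171 − 16)/16 = 9.6875
122 = 171/(1 + 9.6875·e^(−0.1035t)) → 1 + 9.6875·e^(−0.1035t) = 1.40164
e^(−0.1035t) = 0.04146 → t = ln(24.1199)/0.1035 = 3.18304/0.1035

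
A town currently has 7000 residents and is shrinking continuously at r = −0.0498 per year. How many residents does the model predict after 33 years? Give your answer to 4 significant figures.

P(33) = 7000 · e^(-0.0498·33) = 7000 · e^(-1.6434)
= 7000 · 0.19332 ≈ 1353.25

≈ 1,353 residents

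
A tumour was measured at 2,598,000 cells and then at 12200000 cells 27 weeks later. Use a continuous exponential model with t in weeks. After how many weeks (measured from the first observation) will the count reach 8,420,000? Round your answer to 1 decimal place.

t ≈ 20.5 weeks

r = ln(12200000/2598000) / 27 ≈ 0.057285 per week
t = ln(8420000/2598000) / r = 1.17587 / 0.057285 ≈ 20.527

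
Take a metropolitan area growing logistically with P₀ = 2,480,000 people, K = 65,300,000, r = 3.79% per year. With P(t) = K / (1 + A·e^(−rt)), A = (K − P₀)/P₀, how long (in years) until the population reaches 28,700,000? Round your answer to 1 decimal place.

A = (65300000 − 2480000)/2480000 = 25.33065
28700000 = 65300000/(1 + 25.33065·e^(−0.0379t)) → 1 + 25.33065·e^(−0.0379t) = 2.27526
e^(−0.0379t) = 0.050345 → t = ln(19.8631)/0.0379 = 2.98886/0.0379

t ≈ 78.9 years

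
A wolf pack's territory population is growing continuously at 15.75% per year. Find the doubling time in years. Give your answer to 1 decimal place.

doubling time ≈ 4.4 years

doubling time = ln(2) / |r| = 0.69315 / 0.1575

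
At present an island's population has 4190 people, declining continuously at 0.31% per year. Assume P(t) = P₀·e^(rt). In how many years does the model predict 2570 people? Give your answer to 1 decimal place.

2570 = 4190 · e^(-0.0031·t)
t = ln(2570/4190) / -0.0031 = ln(0.61337) / -0.0031 = -0.48879 / -0.0031

t ≈ 157.7 years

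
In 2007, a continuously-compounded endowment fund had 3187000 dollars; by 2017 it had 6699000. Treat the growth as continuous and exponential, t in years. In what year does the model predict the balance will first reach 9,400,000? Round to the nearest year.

year 2022

r = ln(6699000/3187000) / 10 = 0.74288/10 ≈ 0.074288 per year
t = ln(9400000/3187000) / r = 1.08163/0.074288 ≈ 14.56 years after 2007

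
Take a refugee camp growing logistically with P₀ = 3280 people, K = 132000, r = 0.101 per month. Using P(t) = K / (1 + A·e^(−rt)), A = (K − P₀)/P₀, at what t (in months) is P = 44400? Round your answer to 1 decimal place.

A = (132000 − 3280)/3280 = 39.2439
44400 = 132000/(1 + 39.2439·e^(−0.101t)) → 1 + 39.2439·e^(−0.101t) = 2.97297
e^(−0.101t) = 0.050275 → t = ln(19.89075)/0.101 = 2.99025/0.101

t ≈ 29.6 months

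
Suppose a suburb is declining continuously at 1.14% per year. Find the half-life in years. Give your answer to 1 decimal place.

half-life ≈ 60.8 years

half-life = ln(2) / |r| = 0.69315 / 0.0114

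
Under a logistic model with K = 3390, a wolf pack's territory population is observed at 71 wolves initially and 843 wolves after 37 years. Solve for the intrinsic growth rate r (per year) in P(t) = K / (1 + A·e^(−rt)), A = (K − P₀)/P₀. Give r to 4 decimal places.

r ≈ 0.0740 per year

A = (3390 − 71)/71 = 46.74648
843 = 3390/(1 + 46.74648·e^(−r·37)) → e^(−37r) = (4.02135 − 1)/46.74648 = 0.064633
r = −ln(0.064633)/37 = 2.73903/37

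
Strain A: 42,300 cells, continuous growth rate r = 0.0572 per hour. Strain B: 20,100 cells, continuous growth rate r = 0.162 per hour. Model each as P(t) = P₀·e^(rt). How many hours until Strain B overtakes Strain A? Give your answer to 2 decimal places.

t ≈ 7.10 hours

42300·e^(0.0572t) = 20100·e^(0.162t)
42300/20100 = e^((0.162 − 0.0572)t) → ln(2.10448) = 0.1048·t
t = 0.74407 / 0.1048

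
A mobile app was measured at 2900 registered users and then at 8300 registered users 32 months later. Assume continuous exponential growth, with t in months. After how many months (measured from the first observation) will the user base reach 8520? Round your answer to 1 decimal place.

t ≈ 32.8 months

r = ln(8300/2900) / 32 ≈ 0.032861 per month
t = ln(8520/2900) / r = 1.07771 / 0.032861 ≈ 32.796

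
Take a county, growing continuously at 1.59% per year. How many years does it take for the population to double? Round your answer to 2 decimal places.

doubling time ≈ 43.59 years

doubling time = ln(2) / |r| = 0.69315 / 0.0159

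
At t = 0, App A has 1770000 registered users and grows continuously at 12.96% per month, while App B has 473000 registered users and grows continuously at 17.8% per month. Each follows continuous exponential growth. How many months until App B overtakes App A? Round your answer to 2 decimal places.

1770000·e^(0.1296t) = 473000·e^(0.178t)
1770000/473000 = e^((0.178 − 0.1296)t) → ln(3.74207) = 0.0484·t
t = 1.31964 / 0.0484

t ≈ 27.27 months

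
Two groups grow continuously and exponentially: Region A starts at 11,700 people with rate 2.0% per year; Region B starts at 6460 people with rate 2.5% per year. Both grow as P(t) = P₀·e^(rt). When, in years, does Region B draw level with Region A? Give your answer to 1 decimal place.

t ≈ 118.8 years

11700·e^(0.02t) = 6460·e^(0.025t)
11700/6460 = e^((0.025 − 0.02)t) → ln(1.81115) = 0.005·t
t = 0.59396 / 0.005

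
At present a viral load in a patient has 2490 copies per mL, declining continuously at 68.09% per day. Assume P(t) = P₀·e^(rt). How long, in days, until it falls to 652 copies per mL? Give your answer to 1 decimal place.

t ≈ 2.0 days

652 = 2490 · e^(-0.6809·t)
t = ln(652/2490) / -0.6809 = ln(0.26185) / -0.6809 = -1.33999 / -0.6809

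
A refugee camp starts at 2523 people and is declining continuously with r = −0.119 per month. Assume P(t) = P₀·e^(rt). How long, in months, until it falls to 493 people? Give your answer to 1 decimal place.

t ≈ 13.7 months

493 = 2523 · e^(-0.119·t)
t = ln(493/2523) / -0.119 = ln(0.1954) / -0.119 = -1.63269 / -0.119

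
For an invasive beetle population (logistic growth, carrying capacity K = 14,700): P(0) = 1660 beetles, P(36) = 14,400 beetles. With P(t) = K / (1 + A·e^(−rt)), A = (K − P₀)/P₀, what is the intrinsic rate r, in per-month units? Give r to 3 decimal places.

A = (14700 − 1660)/1660 = 7.85542
14400 = 14700/(1 + 7.85542·e^(−r·36)) → e^(−36r) = (1.02083 − 1)/7.85542 = 0.002652
r = −ln(0.002652)/36 = 5.9324/36

r ≈ 0.165 per month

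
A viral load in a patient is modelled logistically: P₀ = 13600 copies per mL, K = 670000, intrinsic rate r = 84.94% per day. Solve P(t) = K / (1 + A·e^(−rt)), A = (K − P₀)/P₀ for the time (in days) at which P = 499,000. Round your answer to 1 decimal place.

A = (670000 − 13600)/13600 = 48.26471
499000 = 670000/(1 + 48.26471·e^(−0.8494t)) → 1 + 48.26471·e^(−0.8494t) = 1.34269
e^(−0.8494t) = 0.0071 → t = ln(140.84262)/0.8494 = 4.94764/0.8494

t ≈ 5.8 days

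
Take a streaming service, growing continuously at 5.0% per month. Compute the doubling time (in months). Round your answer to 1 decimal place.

doubling time = ln(2) / |r| = 0.69315 / 0.05

doubling time ≈ 13.9 months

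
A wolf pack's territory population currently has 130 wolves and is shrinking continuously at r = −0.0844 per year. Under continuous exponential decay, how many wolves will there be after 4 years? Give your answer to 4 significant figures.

≈ 92.75 wolves

P(4) = 130 · e^(-0.0844·4) = 130 · e^(-0.3376)
= 130 · 0.71348 ≈ 92.75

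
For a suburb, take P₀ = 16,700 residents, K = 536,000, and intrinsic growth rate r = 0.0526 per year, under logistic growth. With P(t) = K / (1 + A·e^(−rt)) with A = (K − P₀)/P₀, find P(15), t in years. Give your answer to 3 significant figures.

≈ 35,400 residents

A = (536000 − 16700)/16700 = 31.09581
P(15) = 536000 / (1 + 31.09581·e^(−0.0526·15)) = 536000 / (1 + 31.09581·0.454299)
= 536000 / 15.12679 ≈ 35433.82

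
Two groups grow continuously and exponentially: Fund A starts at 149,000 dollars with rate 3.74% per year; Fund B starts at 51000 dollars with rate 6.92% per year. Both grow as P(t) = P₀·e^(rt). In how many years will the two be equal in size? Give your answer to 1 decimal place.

149000·e^(0.0374t) = 51000·e^(0.0692t)
149000/51000 = e^((0.0692 − 0.0374)t) → ln(2.92157) = 0.0318·t
t = 1.07212 / 0.0318

t ≈ 33.7 years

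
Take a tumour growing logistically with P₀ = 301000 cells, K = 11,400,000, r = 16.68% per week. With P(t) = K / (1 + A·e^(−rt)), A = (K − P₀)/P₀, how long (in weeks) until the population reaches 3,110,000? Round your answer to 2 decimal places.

A = (11400000 − 301000)/301000 = 36.87375
3110000 = 11400000/(1 + 36.87375·e^(−0.1668t)) → 1 + 36.87375·e^(−0.1668t) = 3.66559
e^(−0.1668t) = 0.07229 → t = ln(13.83322)/0.1668 = 2.62707/0.1668

t ≈ 15.75 weeks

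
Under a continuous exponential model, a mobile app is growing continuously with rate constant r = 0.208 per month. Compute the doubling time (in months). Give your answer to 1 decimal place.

doubling time ≈ 3.3 months

doubling time = ln(2) / |r| = 0.69315 / 0.208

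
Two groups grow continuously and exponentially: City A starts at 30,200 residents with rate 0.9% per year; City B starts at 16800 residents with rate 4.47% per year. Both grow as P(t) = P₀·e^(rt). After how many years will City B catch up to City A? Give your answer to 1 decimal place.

30200·e^(0.009t) = 16800·e^(0.0447t)
30200/16800 = e^((0.0447 − 0.009)t) → ln(1.79762) = 0.0357·t
t = 0.58646 / 0.0357

t ≈ 16.4 years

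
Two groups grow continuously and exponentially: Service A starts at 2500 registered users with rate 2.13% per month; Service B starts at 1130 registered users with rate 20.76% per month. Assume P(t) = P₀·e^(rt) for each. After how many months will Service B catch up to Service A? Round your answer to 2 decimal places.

2500·e^(0.0213t) = 1130·e^(0.2076t)
2500/1130 = e^((0.2076 − 0.0213)t) → ln(2.21239) = 0.1863·t
t = 0.79407 / 0.1863

t ≈ 4.26 months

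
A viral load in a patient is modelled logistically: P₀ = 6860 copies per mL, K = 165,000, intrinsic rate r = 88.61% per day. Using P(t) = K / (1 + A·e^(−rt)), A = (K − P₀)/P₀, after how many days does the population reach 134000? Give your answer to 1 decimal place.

t ≈ 5.2 days

A = (165000 − 6860)/6860 = 23.05248
134000 = 165000/(1 + 23.05248·e^(−0.8861t)) → 1 + 23.05248·e^(−0.8861t) = 1.23134
e^(−0.8861t) = 0.010036 → t = ln(99.6462)/0.8861 = 4.60163/0.8861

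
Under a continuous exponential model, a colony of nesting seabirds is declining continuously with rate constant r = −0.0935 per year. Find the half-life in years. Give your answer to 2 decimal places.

half-life ≈ 7.41 years

half-life = ln(2) / |r| = 0.69315 / 0.0935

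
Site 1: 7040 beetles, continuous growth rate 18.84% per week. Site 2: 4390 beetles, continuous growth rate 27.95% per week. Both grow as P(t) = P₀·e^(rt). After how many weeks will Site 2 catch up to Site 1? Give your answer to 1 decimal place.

7040·e^(0.1884t) = 4390·e^(0.2795t)
7040/4390 = e^((0.2795 − 0.1884)t) → ln(1.60364) = 0.0911·t
t = 0.47228 / 0.0911

t ≈ 5.2 weeks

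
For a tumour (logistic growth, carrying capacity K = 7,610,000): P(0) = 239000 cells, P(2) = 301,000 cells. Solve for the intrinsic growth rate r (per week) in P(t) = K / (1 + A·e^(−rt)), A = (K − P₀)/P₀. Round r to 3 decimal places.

A = (7610000 − 239000)/239000 = 30.841
301000 = 7610000/(1 + 30.841·e^(−r·2)) → e^(−2r) = (25.28239 − 1)/30.841 = 0.787341
r = −ln(0.787341)/2 = 0.23909/2

r ≈ 0.120 per week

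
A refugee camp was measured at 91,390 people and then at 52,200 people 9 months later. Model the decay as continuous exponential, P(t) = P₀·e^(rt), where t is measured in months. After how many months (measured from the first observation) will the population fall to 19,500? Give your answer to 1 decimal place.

r = ln(52200/91390) / 9 ≈ -0.062228 per month
t = ln(19500/91390) / r = -1.54472 / -0.062228 ≈ 24.824

t ≈ 24.8 months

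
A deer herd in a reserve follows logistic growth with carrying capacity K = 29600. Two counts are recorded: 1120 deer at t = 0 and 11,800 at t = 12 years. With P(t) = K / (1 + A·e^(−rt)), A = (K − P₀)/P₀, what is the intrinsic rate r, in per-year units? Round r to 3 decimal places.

A = (29600 − 1120)/1120 = 25.42857
11800 = 29600/(1 + 25.42857·e^(−r·12)) → e^(−12r) = (2.50847 − 1)/25.42857 = 0.059322
r = −ln(0.059322)/12 = 2.82477/12

r ≈ 0.235 per year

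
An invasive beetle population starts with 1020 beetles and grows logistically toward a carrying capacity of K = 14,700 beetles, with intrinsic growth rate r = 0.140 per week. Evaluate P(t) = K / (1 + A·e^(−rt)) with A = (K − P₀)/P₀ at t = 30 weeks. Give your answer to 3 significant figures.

≈ 12,200 beetles

A = (14700 − 1020)/1020 = 13.41176
P(30) = 14700 / (1 + 13.41176·e^(−0.14·30)) = 14700 / (1 + 13.41176·0.014996)
= 14700 / 1.20112 ≈ 12238.61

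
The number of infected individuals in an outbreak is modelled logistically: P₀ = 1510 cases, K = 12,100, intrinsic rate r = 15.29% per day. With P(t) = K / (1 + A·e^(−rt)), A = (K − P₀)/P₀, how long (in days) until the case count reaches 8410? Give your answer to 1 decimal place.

t ≈ 18.1 days

A = (12100 − 1510)/1510 = 7.01325
8410 = 12100/(1 + 7.01325·e^(−0.1529t)) → 1 + 7.01325·e^(−0.1529t) = 1.43876
e^(−0.1529t) = 0.062562 → t = ln(15.98412)/0.1529 = 2.7716/0.1529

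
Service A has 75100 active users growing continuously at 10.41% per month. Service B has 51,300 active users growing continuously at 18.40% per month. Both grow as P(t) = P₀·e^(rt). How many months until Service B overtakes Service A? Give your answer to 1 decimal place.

75100·e^(0.1041t) = 51300·e^(0.184t)
75100/51300 = e^((0.184 − 0.1041)t) → ln(1.46394) = 0.0799·t
t = 0.38113 / 0.0799

t ≈ 4.8 months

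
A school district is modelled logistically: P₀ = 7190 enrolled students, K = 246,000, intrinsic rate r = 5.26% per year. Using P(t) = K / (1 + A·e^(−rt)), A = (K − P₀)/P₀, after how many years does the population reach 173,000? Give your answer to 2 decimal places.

t ≈ 83.00 years

A = (246000 − 7190)/7190 = 33.21419
173000 = 246000/(1 + 33.21419·e^(−0.0526t)) → 1 + 33.21419·e^(−0.0526t) = 1.42197
e^(−0.0526t) = 0.012704 → t = ln(78.71307)/0.0526 = 4.36581/0.0526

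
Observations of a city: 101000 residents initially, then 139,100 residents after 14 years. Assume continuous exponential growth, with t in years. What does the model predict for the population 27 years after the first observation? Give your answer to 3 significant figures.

≈ 187,000 residents

r = ln(139100/101000) / 14 ≈ 0.022862 per year
P(27) = 101000 · e^(0.022862·27) = 101000 · 1.85388 ≈ 187242.27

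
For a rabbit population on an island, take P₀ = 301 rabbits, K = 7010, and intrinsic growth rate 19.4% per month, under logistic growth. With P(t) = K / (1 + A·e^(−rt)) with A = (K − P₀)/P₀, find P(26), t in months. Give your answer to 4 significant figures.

≈ 6,129 rabbits

A = (7010 − 301)/301 = 22.28904
P(26) = 7010 / (1 + 22.28904·e^(−0.194·26)) = 7010 / (1 + 22.28904·0.006448)
= 7010 / 1.14372 ≈ 6129.14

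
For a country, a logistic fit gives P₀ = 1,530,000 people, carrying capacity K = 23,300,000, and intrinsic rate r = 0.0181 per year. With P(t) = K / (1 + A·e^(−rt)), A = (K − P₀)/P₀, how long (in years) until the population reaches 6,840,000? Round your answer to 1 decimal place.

t ≈ 98.2 years

A = (23300000 − 1530000)/1530000 = 14.22876
6840000 = 23300000/(1 + 14.22876·e^(−0.0181t)) → 1 + 14.22876·e^(−0.0181t) = 3.40643
e^(−0.0181t) = 0.169125 → t = ln(5.9128)/0.0181 = 1.77712/0.0181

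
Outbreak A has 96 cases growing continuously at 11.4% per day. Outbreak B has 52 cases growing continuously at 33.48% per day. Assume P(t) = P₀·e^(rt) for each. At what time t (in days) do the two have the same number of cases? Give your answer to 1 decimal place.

t ≈ 2.8 days

96·e^(0.114t) = 52·e^(0.3348t)
96/52 = e^((0.3348 − 0.114)t) → ln(1.84615) = 0.2208·t
t = 0.6131 / 0.2208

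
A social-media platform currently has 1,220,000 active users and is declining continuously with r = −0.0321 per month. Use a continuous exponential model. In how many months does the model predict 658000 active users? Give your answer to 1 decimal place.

658000 = 1220000 · e^(-0.0321·t)
t = ln(658000/1220000) / -0.0321 = ln(0.53934) / -0.0321 = -0.6174 / -0.0321

t ≈ 19.2 months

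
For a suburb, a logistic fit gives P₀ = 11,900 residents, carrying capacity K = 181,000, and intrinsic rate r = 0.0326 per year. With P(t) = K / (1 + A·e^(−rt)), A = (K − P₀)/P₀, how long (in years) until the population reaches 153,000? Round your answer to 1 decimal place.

t ≈ 133.5 years

A = (181000 − 11900)/11900 = 14.21008
153000 = 181000/(1 + 14.21008·e^(−0.0326t)) → 1 + 14.21008·e^(−0.0326t) = 1.18301
e^(−0.0326t) = 0.012879 → t = ln(77.64796)/0.0326 = 4.35219/0.0326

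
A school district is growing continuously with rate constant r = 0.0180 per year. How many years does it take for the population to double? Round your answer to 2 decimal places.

doubling time = ln(2) / |r| = 0.69315 / 0.018

doubling time ≈ 38.51 years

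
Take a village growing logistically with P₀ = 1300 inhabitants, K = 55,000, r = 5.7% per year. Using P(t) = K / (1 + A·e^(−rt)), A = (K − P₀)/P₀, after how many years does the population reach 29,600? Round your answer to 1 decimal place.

A = (55000 − 1300)/1300 = 41.30769
29600 = 55000/(1 + 41.30769·e^(−0.057t)) → 1 + 41.30769·e^(−0.057t) = 1.85811
e^(−0.057t) = 0.020774 → t = ln(48.1381)/0.057 = 3.87407/0.057

t ≈ 68.0 years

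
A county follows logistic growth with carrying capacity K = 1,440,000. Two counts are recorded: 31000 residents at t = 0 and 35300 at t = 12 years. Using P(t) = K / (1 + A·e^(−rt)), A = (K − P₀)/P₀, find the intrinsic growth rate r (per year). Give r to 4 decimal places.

A = (1440000 − 31000)/31000 = 45.45161
35300 = 1440000/(1 + 45.45161·e^(−r·12)) → e^(−12r) = (40.7932 − 1)/45.45161 = 0.875507
r = −ln(0.875507)/12 = 0.13295/12

r ≈ 0.0111 per year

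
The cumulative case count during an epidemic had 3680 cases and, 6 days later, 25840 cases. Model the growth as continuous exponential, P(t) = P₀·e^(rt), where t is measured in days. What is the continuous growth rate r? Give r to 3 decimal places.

r ≈ 0.325 per day

25840 = 3680 · e^(r·6)
e^(6r) = 25840/3680 = 7.02174
r = ln(7.02174) / 6 = 1.94901 / 6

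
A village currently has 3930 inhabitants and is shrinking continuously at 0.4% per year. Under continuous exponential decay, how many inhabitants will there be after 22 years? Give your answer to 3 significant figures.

≈ 3,600 inhabitants

P(22) = 3930 · e^(-0.004·22) = 3930 · e^(-0.088)
= 3930 · 0.91576 ≈ 3598.94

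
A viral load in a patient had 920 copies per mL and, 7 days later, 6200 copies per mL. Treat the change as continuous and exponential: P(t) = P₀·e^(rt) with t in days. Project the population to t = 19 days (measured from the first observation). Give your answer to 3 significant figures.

≈ 163,000 copies per mL

r = ln(6200/920) / 7 ≈ 0.272562 per day
P(19) = 920 · e^(0.272562·19) = 920 · 177.44658 ≈ 163250.85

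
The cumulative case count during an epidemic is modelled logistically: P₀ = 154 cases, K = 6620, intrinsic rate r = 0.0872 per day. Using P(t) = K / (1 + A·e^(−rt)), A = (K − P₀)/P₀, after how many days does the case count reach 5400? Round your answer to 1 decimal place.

t ≈ 59.9 days

A = (6620 − 154)/154 = 41.98701
5400 = 6620/(1 + 41.98701·e^(−0.0872t)) → 1 + 41.98701·e^(−0.0872t) = 1.22593
e^(−0.0872t) = 0.005381 → t = ln(185.84416)/0.0872 = 5.22491/0.0872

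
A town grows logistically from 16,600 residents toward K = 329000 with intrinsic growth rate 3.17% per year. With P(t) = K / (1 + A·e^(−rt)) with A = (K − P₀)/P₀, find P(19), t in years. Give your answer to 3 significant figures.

A = (329000 − 16600)/16600 = 18.81928
P(19) = 329000 / (1 + 18.81928·e^(−0.0317·19)) = 329000 / (1 + 18.81928·0.547551)
= 329000 / 11.30451 ≈ 29103.43

≈ 29,100 residents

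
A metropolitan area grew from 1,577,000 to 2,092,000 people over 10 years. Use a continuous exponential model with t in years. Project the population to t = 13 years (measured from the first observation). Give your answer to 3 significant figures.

≈ 2,280,000 people

r = ln(2092000/1577000) / 10 ≈ 0.02826 per year
P(13) = 1577000 · e^(0.02826·13) = 1577000 · 1.44394 ≈ 2277092.52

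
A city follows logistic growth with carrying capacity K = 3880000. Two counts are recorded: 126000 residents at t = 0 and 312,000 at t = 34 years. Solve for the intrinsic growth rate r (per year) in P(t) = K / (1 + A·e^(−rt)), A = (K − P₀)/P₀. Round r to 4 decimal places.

r ≈ 0.0282 per year

A = (3880000 − 126000)/126000 = 29.79365
312000 = 3880000/(1 + 29.79365·e^(−r·34)) → e^(−34r) = (12.4359 − 1)/29.79365 = 0.383837
r = −ln(0.383837)/34 = 0.95754/34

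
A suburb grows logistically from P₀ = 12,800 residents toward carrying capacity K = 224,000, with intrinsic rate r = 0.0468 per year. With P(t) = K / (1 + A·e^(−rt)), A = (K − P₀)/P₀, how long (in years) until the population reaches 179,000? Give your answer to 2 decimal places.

A = (224000 − 12800)/12800 = 16.5
179000 = 224000/(1 + 16.5·e^(−0.0468t)) → 1 + 16.5·e^(−0.0468t) = 1.2514
e^(−0.0468t) = 0.015236 → t = ln(65.63333)/0.0468 = 4.18408/0.0468

t ≈ 89.40 years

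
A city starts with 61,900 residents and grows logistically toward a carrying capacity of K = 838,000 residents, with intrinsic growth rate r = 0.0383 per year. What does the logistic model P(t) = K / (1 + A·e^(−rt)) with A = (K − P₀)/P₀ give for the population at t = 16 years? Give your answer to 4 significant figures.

≈ 107,500 residents

A = (838000 − 61900)/61900 = 12.53796
P(16) = 838000 / (1 + 12.53796·e^(−0.0383·16)) = 838000 / (1 + 12.53796·0.541832)
= 838000 / 7.79347 ≈ 107525.98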